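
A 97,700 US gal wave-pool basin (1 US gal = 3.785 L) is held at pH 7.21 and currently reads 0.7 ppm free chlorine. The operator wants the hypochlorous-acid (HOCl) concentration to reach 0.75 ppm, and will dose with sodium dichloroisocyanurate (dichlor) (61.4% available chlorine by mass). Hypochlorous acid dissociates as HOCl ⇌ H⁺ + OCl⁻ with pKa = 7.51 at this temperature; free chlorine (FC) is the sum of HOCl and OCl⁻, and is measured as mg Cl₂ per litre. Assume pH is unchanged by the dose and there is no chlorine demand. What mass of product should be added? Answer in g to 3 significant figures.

Volume: 97,700 US gal × 3.785 L/gal = 369,794 L.
[OCl⁻]/[HOCl] = 10^(pH − pKa) = 10^(7.21 − 7.51) = 0.5012; fraction as HOCl = 1/(1 + 0.5012) = 0.6661.
Free chlorine required for 0.75 ppm HOCl: 0.75 / 0.6661 = 1.126 ppm.
FC to add: 1.126 − 0.7 = 0.4259 mg/L as Cl₂.
Cl₂ equivalent: 0.4259 mg/L × 369,794 L = 157.5 g.
Product at 61.4% available Cl: 157.5 / 0.614 = 256.5 g.

257 g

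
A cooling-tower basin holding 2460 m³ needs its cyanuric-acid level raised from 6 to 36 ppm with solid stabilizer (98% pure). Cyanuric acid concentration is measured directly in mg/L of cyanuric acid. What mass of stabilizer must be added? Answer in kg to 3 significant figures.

Volume: 2460 m³ = 2,460,000 L.
CYA to add: (36 − 6) = 30 mg/L × 2,460,000 L = 73,800 g cyanuric acid.
At 98% purity: 73,800 / 0.98 = 75,310 g product.

75.3 kg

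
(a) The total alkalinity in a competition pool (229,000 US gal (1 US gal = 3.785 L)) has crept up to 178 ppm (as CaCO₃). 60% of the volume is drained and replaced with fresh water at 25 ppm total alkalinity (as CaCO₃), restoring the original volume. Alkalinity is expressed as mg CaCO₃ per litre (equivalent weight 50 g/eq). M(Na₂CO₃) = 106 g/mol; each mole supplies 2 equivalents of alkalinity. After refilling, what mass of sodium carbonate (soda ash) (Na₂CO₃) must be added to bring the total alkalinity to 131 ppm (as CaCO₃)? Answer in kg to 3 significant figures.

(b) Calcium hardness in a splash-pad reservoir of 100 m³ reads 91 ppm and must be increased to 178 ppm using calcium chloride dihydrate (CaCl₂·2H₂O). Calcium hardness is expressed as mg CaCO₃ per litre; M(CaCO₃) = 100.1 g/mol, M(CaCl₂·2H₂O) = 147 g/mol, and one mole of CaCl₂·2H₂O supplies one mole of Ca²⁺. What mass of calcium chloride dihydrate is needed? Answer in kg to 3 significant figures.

(a) 41.2 kg; (b) 12.8 kg

(a) Volume: 229,000 US gal × 3.785 L/gal = 866,765 L.
(a) After draining 60% and refilling: 178 × 0.40 + 25 × 0.60 = 86.2 ppm.
(a) Deficit to target: 131 − 86.2 = 44.8 mg/L.
(a) As CaCO₃: 44.8 mg/L × 866,765 L = 38,830 g; ÷ 50 g/eq ÷ 2 = 388.3 mol Na₂CO₃.
(a) Mass: 388.3 × 106 = 41,160 g.

(b) Volume: 100 m³ = 100,000 L.
(b) Hardness to add: (178 − 91) = 87 mg/L as CaCO₃ × 100,000 L = 8700 g as CaCO₃.
(b) Moles of Ca²⁺ (1 mol Ca²⁺ ≡ 1 mol CaCO₃): 8700 / 100.1 g/mol = 86.91 mol.
(b) Mass of CaCl₂·2H₂O: 86.91 × 147 = 12,780 g.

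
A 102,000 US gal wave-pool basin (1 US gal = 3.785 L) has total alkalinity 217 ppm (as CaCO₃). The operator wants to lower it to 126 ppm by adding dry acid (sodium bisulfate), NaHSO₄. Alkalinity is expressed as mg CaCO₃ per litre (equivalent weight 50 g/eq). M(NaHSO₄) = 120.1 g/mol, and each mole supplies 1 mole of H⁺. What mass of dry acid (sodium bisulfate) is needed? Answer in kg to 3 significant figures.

Volume: 102,000 US gal × 3.785 L/gal = 386,070 L.
Alkalinity to neutralize: (217 − 126) = 91 mg/L as CaCO₃ × 386,070 L = 35,130 g as CaCO₃.
Equivalents of H⁺ required: 35,130 ÷ 50 g/eq = 702.6 eq = 702.6 mol NaHSO₄.
Mass of NaHSO₄: 702.6 × 120.1 = 84,390 g.

84.4 kg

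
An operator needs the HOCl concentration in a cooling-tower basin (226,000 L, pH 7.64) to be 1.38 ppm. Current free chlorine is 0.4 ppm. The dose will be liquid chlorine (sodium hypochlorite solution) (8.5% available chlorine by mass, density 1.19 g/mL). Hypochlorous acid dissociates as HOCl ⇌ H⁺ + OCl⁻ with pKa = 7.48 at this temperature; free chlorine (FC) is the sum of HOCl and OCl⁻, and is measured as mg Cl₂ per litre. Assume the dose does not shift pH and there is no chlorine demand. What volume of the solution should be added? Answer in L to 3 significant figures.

6.65 L

[OCl⁻]/[HOCl] = 10^(pH − pKa) = 10^(7.64 − 7.48) = 1.445; fraction as HOCl = 1/(1 + 1.445) = 0.4089.
Free chlorine required for 1.38 ppm HOCl: 1.38 / 0.4089 = 3.375 ppm.
FC to add: 3.375 − 0.4 = 2.975 mg/L as Cl₂.
Cl₂ equivalent: 2.975 mg/L × 226,000 L = 672.3 g.
Product at 8.5% available Cl: 672.3 / 0.085 = 7909 g.
Volume: 7909 g ÷ 1.19 g/mL = 6646 mL.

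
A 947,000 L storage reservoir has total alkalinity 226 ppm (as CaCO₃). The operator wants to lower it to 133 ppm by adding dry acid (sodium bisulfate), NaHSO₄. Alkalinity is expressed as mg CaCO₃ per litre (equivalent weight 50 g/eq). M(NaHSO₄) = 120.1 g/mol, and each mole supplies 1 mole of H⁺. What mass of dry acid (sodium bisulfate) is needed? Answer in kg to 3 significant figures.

Alkalinity to neutralize: (226 − 133) = 93 mg/L as CaCO₃ × 947,000 L = 88,070 g as CaCO₃.
Equivalents of H⁺ required: 88,070 ÷ 50 g/eq = 1761 eq = 1761 mol NaHSO₄.
Mass of NaHSO₄: 1761 × 120.1 = 211,500 g.

212 kg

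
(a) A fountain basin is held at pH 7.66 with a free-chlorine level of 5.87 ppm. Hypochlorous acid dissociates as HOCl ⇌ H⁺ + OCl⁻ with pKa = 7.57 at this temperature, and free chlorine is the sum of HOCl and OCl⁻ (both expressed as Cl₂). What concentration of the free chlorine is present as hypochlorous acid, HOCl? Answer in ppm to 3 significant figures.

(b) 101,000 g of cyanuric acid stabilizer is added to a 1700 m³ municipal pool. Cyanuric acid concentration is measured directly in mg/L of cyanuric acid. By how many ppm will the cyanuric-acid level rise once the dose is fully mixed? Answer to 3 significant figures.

(a) 2.63 ppm; (b) 59.4 ppm

(a) [OCl⁻]/[HOCl] = 10^(pH − pKa) = 10^(7.66 − 7.57) = 10^0.09 = 1.23.
(a) Fraction as HOCl = 1 / (1 + 1.23) = 0.4484.
(a) HOCl = 0.4484 × 5.87 ppm = 2.632 ppm.

(b) Volume: 1700 m³ = 1,700,000 L.
(b) Rise: 101,000 g / 1,700,000 L × 1000 = 59.41 mg/L.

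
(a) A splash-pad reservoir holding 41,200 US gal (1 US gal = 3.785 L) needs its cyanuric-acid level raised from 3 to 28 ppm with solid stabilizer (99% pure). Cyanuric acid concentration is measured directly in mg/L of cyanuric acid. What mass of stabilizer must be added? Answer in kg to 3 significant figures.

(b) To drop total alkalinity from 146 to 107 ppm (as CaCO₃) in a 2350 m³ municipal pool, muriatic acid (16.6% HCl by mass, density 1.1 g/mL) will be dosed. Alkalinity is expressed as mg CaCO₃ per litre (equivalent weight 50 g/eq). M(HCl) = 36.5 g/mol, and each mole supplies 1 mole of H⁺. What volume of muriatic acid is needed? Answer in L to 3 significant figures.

(a) Volume: 41,200 US gal × 3.785 L/gal = 155,942 L.
(a) CYA to add: (28 − 3) = 25 mg/L × 155,942 L = 3899 g cyanuric acid.
(a) At 99% purity: 3899 / 0.99 = 3938 g product.

(b) Volume: 2350 m³ = 2,350,000 L.
(b) Alkalinity to neutralize: (146 − 107) = 39 mg/L as CaCO₃ × 2,350,000 L = 91,650 g as CaCO₃.
(b) Equivalents of H⁺ required: 91,650 ÷ 50 g/eq = 1833 eq = 1833 mol HCl.
(b) Mass of HCl: 1833 × 36.5 = 66,900 g.
(b) Mass of 16.6% solution: 66,900 / 0.166 = 403,000 g.
(b) Volume: 403,000 g ÷ 1.1 g/mL = 366,400 mL.

(a) 3.94 kg; (b) 366 L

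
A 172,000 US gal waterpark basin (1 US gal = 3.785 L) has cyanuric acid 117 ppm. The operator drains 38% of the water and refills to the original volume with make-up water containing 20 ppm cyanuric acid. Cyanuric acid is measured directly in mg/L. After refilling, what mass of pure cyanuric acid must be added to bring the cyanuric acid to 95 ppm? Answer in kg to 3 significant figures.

Volume: 172,000 US gal × 3.785 L/gal = 651,020 L.
After draining 38% and refilling: 117 × 0.62 + 20 × 0.38 = 80.14 ppm.
Deficit to target: 95 − 80.14 = 14.86 mg/L.
Mass: 14.86 mg/L × 651,020 L = 9674 g cyanuric acid.

9.67 kg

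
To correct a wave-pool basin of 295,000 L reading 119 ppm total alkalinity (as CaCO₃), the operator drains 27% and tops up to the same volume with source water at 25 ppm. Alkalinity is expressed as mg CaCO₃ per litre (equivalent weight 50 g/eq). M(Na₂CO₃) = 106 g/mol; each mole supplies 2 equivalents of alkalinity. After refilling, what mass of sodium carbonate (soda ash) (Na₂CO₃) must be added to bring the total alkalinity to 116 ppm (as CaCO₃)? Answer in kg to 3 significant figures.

After draining 27% and refilling: 119 × 0.73 + 25 × 0.27 = 93.62 ppm.
Deficit to target: 116 − 93.62 = 22.38 mg/L.
As CaCO₃: 22.38 mg/L × 295,000 L = 6602 g; ÷ 50 g/eq ÷ 2 = 66.02 mol Na₂CO₃.
Mass: 66.02 × 106 = 6998 g.

7.00 kg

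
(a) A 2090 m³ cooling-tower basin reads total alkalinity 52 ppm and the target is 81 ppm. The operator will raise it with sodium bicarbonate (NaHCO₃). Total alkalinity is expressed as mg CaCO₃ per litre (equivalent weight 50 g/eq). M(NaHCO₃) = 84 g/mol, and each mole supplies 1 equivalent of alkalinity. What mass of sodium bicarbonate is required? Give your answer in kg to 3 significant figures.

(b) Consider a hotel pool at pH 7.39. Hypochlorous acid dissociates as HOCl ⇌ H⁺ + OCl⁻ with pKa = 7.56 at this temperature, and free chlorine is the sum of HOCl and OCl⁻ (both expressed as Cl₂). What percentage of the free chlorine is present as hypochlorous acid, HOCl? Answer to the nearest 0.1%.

(a) Volume: 2090 m³ = 2,090,000 L.
(a) Alkalinity to add: (81 − 52) = 29 mg/L as CaCO₃ × 2,090,000 L = 60,610 g as CaCO₃.
(a) Equivalents: 60,610 g ÷ 50 g/eq = 1212 eq.
(a) NaHCO₃ supplies 1 eq per mole → 1212 mol.
(a) Mass: 1212 mol × 84 g/mol = 101,800 g.

(b) [OCl⁻]/[HOCl] = 10^(pH − pKa) = 10^(7.39 − 7.56) = 10^-0.17 = 0.6761.
(b) Fraction as HOCl = 1 / (1 + 0.6761) = 0.5966.

(a) 102 kg; (b) 59.7%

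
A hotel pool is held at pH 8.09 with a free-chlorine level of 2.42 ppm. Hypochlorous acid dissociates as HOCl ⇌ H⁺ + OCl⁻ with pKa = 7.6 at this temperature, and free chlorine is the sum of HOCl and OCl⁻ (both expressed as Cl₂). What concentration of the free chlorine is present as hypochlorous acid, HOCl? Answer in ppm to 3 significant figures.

0.592 ppm

[OCl⁻]/[HOCl] = 10^(pH − pKa) = 10^(8.09 − 7.6) = 10^0.49 = 3.09.
Fraction as HOCl = 1 / (1 + 3.09) = 0.2445.
HOCl = 0.2445 × 2.42 ppm = 0.5916 ppm.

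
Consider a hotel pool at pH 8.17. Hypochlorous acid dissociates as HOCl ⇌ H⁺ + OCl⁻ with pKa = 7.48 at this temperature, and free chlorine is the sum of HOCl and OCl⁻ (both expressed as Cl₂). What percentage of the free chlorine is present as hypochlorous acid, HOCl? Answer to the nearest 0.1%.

17.0%

[OCl⁻]/[HOCl] = 10^(pH − pKa) = 10^(8.17 − 7.48) = 10^0.69 = 4.898.
Fraction as HOCl = 1 / (1 + 4.898) = 0.1696.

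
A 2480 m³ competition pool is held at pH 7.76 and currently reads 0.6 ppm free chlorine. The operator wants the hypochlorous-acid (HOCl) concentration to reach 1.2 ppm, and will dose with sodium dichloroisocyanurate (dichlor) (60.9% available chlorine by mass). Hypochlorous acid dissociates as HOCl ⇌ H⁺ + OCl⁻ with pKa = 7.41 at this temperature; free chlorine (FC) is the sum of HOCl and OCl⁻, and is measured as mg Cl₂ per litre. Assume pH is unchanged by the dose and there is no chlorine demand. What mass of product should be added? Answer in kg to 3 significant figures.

13.4 kg

Volume: 2480 m³ = 2,480,000 L.
[OCl⁻]/[HOCl] = 10^(pH − pKa) = 10^(7.76 − 7.41) = 2.239; fraction as HOCl = 1/(1 + 2.239) = 0.3088.
Free chlorine required for 1.2 ppm HOCl: 1.2 / 0.3088 = 3.886 ppm.
FC to add: 3.886 − 0.6 = 3.286 mg/L as Cl₂.
Cl₂ equivalent: 3.286 mg/L × 2,480,000 L = 8150 g.
Product at 60.9% available Cl: 8150 / 0.609 = 13,380 g.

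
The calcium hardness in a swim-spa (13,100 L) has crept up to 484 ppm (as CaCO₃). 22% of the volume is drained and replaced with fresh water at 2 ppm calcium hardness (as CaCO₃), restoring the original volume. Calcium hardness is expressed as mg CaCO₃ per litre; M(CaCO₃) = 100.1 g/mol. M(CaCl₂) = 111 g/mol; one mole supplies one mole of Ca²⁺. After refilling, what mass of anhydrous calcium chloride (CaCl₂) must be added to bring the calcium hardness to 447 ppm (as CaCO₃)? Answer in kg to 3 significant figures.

1.00 kg

After draining 22% and refilling: 484 × 0.78 + 2 × 0.22 = 377.96 ppm.
Deficit to target: 447 − 377.96 = 69.04 mg/L.
As CaCO₃: 69.04 mg/L × 13,100 L = 904.4 g; ÷ 100.1 = 9.035 mol Ca²⁺.
Mass: 9.035 × 111 = 1003 g.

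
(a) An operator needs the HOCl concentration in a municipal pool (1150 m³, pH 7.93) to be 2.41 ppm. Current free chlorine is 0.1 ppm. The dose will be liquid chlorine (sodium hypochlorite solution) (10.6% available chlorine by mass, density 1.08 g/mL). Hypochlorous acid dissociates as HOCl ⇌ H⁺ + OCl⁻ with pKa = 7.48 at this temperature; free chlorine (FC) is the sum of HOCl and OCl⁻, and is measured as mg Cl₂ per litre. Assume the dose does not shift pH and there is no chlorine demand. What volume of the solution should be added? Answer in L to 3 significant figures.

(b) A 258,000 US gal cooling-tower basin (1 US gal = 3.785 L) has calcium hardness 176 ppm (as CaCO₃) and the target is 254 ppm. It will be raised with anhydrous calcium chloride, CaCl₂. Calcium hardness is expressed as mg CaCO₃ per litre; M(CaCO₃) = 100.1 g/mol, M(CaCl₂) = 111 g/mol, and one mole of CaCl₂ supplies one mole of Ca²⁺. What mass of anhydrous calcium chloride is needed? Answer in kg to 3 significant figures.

(a) Volume: 1150 m³ = 1,150,000 L.
(a) [OCl⁻]/[HOCl] = 10^(pH − pKa) = 10^(7.93 − 7.48) = 2.818; fraction as HOCl = 1/(1 + 2.818) = 0.2619.
(a) Free chlorine required for 2.41 ppm HOCl: 2.41 / 0.2619 = 9.202 ppm.
(a) FC to add: 9.202 − 0.1 = 9.102 mg/L as Cl₂.
(a) Cl₂ equivalent: 9.102 mg/L × 1,150,000 L = 10,470 g.
(a) Product at 10.6% available Cl: 10,470 / 0.106 = 98,750 g.
(a) Volume: 98,750 g ÷ 1.08 g/mL = 91,440 mL.

(b) Volume: 258,000 US gal × 3.785 L/gal = 976,530 L.
(b) Hardness to add: (254 − 176) = 78 mg/L as CaCO₃ × 976,530 L = 76,170 g as CaCO₃.
(b) Moles of Ca²⁺ (1 mol Ca²⁺ ≡ 1 mol CaCO₃): 76,170 / 100.1 g/mol = 760.9 mol.
(b) Mass of CaCl₂: 760.9 × 111 = 84,460 g.

(a) 91.4 L; (b) 84.5 kg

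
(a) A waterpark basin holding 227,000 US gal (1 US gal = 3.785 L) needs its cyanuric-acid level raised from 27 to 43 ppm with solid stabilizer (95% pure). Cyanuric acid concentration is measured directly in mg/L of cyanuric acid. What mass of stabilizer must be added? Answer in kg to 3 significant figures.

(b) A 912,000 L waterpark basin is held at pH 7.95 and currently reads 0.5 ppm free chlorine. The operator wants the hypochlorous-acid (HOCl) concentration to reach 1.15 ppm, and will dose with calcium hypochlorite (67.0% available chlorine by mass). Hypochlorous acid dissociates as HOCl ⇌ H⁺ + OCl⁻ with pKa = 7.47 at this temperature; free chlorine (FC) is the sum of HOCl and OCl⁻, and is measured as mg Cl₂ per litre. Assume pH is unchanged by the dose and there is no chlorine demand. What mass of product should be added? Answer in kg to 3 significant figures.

(a) 14.5 kg; (b) 5.61 kg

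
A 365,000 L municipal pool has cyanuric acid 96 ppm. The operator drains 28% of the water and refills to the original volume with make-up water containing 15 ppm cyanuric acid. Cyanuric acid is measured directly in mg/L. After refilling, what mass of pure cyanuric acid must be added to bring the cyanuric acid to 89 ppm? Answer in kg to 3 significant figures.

5.72 kg

After draining 28% and refilling: 96 × 0.72 + 15 × 0.28 = 73.32 ppm.
Deficit to target: 89 − 73.32 = 15.68 mg/L.
Mass: 15.68 mg/L × 365,000 L = 5723 g cyanuric acid.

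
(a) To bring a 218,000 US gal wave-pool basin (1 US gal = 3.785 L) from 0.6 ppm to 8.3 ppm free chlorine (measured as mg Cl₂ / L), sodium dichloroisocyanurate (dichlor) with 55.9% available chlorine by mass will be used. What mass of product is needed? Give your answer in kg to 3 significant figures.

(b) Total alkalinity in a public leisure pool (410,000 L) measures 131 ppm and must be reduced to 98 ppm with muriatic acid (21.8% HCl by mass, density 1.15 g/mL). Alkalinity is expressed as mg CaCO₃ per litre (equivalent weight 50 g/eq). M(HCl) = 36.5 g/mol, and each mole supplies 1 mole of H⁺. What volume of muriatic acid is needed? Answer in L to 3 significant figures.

(a) 11.4 kg; (b) 39.4 L

(a) Volume: 218,000 US gal × 3.785 L/gal = 825,130 L.
(a) Chlorine deficit: 8.3 − 0.6 = 7.7 ppm = 7.7 mg/L as Cl₂.
(a) Cl₂ equivalent needed: 7.7 mg/L × 825,130 L = 6,354,000 mg = 6354 g.
(a) Product at 55.9% available chlorine: 6354 / 0.559 = 11,370 g.

(b) Alkalinity to neutralize: (131 − 98) = 33 mg/L as CaCO₃ × 410,000 L = 13,530 g as CaCO₃.
(b) Equivalents of H⁺ required: 13,530 ÷ 50 g/eq = 270.6 eq = 270.6 mol HCl.
(b) Mass of HCl: 270.6 × 36.5 = 9877 g.
(b) Mass of 21.8% solution: 9877 / 0.218 = 45,310 g.
(b) Volume: 45,310 g ÷ 1.15 g/mL = 39,400 mL.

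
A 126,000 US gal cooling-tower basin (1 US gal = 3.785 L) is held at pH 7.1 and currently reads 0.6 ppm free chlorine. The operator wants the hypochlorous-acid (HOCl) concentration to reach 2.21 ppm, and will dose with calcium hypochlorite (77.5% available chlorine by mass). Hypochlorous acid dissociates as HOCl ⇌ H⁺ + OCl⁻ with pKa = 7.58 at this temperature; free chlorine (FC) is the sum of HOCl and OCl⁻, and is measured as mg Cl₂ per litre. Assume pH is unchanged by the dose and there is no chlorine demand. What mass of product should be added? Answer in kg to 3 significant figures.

1.44 kg

Volume: 126,000 US gal × 3.785 L/gal = 476,910 L.
[OCl⁻]/[HOCl] = 10^(pH − pKa) = 10^(7.1 − 7.58) = 0.3311; fraction as HOCl = 1/(1 + 0.3311) = 0.7512.
Free chlorine required for 2.21 ppm HOCl: 2.21 / 0.7512 = 2.942 ppm.
FC to add: 2.942 − 0.6 = 2.342 mg/L as Cl₂.
Cl₂ equivalent: 2.342 mg/L × 476,910 L = 1117 g.
Product at 77.5% available Cl: 1117 / 0.775 = 1441 g.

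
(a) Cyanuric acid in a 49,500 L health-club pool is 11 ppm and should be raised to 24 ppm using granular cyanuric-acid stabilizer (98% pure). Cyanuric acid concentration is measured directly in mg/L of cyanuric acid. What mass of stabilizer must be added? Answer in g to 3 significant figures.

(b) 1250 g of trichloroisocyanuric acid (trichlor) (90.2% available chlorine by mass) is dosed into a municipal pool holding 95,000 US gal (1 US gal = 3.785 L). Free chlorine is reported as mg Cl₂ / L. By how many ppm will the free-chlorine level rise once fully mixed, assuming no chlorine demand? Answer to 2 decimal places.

(a) 657 g; (b) 3.14 ppm

(a) CYA to add: (24 − 11) = 13 mg/L × 49,500 L = 643.5 g cyanuric acid.
(a) At 98% purity: 643.5 / 0.98 = 656.6 g product.

(b) Volume: 95,000 US gal × 3.785 L/gal = 359,575 L.
(b) Available chlorine delivered: 1250 g × 0.902 = 1128 g as Cl₂.
(b) Concentration rise: 1128 g / 359,575 L = 3.136 mg/L = 3.14 ppm.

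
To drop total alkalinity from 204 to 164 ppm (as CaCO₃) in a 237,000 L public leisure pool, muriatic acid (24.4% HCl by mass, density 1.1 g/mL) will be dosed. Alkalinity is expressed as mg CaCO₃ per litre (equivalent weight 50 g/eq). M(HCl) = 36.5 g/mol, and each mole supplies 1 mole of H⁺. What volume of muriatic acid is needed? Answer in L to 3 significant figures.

25.8 L

Alkalinity to neutralize: (204 − 164) = 40 mg/L as CaCO₃ × 237,000 L = 9480 g as CaCO₃.
Equivalents of H⁺ required: 9480 ÷ 50 g/eq = 189.6 eq = 189.6 mol HCl.
Mass of HCl: 189.6 × 36.5 = 6920 g.
Mass of 24.4% solution: 6920 / 0.244 = 28,360 g.
Volume: 28,360 g ÷ 1.1 g/mL = 25,780 mL.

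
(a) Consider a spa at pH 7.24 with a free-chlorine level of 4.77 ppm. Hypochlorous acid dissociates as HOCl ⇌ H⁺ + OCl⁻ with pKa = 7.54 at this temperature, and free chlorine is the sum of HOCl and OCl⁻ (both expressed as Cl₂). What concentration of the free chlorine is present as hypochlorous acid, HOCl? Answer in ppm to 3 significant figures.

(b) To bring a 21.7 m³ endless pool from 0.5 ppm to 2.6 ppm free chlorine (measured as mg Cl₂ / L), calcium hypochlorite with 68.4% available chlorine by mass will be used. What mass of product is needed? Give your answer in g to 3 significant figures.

(a) 3.18 ppm; (b) 66.6 g

(a) [OCl⁻]/[HOCl] = 10^(pH − pKa) = 10^(7.24 − 7.54) = 10^-0.30 = 0.5012.
(a) Fraction as HOCl = 1 / (1 + 0.5012) = 0.6661.
(a) HOCl = 0.6661 × 4.77 ppm = 3.177 ppm.

(b) Volume: 21.7 m³ = 21,700 L.
(b) Chlorine deficit: 2.6 − 0.5 = 2.1 ppm = 2.1 mg/L as Cl₂.
(b) Cl₂ equivalent needed: 2.1 mg/L × 21,700 L = 45,570 mg = 45.57 g.
(b) Product at 68.4% available chlorine: 45.57 / 0.684 = 66.62 g.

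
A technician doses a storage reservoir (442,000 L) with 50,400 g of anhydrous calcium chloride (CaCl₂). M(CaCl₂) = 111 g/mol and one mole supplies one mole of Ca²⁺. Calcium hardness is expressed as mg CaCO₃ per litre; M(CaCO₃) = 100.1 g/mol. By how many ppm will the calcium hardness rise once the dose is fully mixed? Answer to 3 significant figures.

103 ppm

Moles of Ca²⁺: 50,400 g ÷ 111 g/mol = 454.1 mol.
As CaCO₃: 454.1 mol × 100.1 g/mol = 45,450 g.
Rise: 45,450 g / 442,000 L × 1000 = 102.8 mg/L.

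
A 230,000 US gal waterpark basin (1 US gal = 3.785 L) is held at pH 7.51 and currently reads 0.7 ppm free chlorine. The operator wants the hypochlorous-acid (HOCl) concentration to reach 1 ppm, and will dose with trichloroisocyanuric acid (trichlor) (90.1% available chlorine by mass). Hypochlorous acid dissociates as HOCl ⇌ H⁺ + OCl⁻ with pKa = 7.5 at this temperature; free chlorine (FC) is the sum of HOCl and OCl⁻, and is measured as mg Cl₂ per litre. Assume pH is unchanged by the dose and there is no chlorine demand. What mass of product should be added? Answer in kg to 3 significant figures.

Volume: 230,000 US gal × 3.785 L/gal = 870,550 L.
[OCl⁻]/[HOCl] = 10^(pH − pKa) = 10^(7.51 − 7.5) = 1.023; fraction as HOCl = 1/(1 + 1.023) = 0.4942.
Free chlorine required for 1 ppm HOCl: 1 / 0.4942 = 2.023 ppm.
FC to add: 2.023 − 0.7 = 1.323 mg/L as Cl₂.
Cl₂ equivalent: 1.323 mg/L × 870,550 L = 1152 g.
Product at 90.1% available Cl: 1152 / 0.901 = 1279 g.

1.28 kg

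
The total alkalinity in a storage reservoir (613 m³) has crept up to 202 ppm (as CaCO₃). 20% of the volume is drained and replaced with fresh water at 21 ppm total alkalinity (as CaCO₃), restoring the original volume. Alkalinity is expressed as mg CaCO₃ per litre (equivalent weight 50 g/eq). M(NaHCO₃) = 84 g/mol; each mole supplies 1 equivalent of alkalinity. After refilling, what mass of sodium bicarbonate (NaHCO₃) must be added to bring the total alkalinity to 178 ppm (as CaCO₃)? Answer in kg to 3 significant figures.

Volume: 613 m³ = 613,000 L.
After draining 20% and refilling: 202 × 0.80 + 21 × 0.20 = 165.8 ppm.
Deficit to target: 178 − 165.8 = 12.2 mg/L.
As CaCO₃: 12.2 mg/L × 613,000 L = 7479 g; ÷ 50 g/eq ÷ 1 = 149.6 mol NaHCO₃.
Mass: 149.6 × 84 = 12,560 g.

12.6 kg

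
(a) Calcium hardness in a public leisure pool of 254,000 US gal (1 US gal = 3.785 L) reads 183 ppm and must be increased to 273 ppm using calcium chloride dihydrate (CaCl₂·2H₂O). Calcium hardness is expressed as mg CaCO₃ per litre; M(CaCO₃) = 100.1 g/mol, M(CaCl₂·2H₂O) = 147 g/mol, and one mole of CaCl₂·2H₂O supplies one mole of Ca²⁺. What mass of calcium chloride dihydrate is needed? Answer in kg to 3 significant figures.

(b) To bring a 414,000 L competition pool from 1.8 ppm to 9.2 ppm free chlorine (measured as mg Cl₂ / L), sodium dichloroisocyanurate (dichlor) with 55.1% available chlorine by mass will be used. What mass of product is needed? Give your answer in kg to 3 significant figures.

(a) 127 kg; (b) 5.56 kg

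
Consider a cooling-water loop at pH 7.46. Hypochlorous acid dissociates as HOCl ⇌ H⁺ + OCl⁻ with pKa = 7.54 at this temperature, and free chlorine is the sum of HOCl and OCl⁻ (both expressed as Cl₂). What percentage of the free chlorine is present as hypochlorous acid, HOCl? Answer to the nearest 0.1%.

[OCl⁻]/[HOCl] = 10^(pH − pKa) = 10^(7.46 − 7.54) = 10^-0.08 = 0.8318.
Fraction as HOCl = 1 / (1 + 0.8318) = 0.5459.

54.6%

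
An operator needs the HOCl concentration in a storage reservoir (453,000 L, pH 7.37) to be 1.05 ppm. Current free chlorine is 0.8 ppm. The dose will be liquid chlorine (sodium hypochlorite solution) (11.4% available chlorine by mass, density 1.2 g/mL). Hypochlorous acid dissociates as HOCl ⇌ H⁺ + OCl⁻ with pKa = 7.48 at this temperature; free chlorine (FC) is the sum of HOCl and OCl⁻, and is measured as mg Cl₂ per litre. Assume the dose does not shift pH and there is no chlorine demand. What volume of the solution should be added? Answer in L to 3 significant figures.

[OCl⁻]/[HOCl] = 10^(pH − pKa) = 10^(7.37 − 7.48) = 0.7762; fraction as HOCl = 1/(1 + 0.7762) = 0.563.
Free chlorine required for 1.05 ppm HOCl: 1.05 / 0.563 = 1.865 ppm.
FC to add: 1.865 − 0.8 = 1.065 mg/L as Cl₂.
Cl₂ equivalent: 1.065 mg/L × 453,000 L = 482.5 g.
Product at 11.4% available Cl: 482.5 / 0.114 = 4232 g.
Volume: 4232 g ÷ 1.2 g/mL = 3527 mL.

3.53 L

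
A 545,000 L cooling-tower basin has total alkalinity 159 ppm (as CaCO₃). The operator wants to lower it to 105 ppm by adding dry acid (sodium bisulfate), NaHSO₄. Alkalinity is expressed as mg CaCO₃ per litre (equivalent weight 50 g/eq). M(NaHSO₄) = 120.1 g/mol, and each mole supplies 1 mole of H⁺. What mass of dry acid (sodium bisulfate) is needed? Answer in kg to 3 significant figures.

Alkalinity to neutralize: (159 − 105) = 54 mg/L as CaCO₃ × 545,000 L = 29,430 g as CaCO₃.
Equivalents of H⁺ required: 29,430 ÷ 50 g/eq = 588.6 eq = 588.6 mol NaHSO₄.
Mass of NaHSO₄: 588.6 × 120.1 = 70,690 g.

70.7 kg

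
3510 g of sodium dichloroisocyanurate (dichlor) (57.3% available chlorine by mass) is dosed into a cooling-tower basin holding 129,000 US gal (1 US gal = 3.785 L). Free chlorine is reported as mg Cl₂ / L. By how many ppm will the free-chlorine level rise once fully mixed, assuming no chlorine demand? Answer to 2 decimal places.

Volume: 129,000 US gal × 3.785 L/gal = 488,265 L.
Available chlorine delivered: 3510 g × 0.573 = 2011 g as Cl₂.
Concentration rise: 2011 g / 488,265 L = 4.119 mg/L = 4.12 ppm.

4.12 ppm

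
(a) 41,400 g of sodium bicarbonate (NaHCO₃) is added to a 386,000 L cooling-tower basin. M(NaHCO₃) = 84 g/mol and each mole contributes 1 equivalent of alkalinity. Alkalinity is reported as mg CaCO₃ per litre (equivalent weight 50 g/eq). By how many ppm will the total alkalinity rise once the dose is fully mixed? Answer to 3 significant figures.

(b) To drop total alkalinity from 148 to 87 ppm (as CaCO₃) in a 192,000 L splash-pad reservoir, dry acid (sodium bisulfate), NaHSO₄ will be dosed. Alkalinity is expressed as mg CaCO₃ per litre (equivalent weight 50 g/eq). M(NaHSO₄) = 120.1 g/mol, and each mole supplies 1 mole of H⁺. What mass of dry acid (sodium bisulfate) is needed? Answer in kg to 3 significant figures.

(a) 63.8 ppm; (b) 28.1 kg

(a) Moles of NaHCO₃: 41,400 g ÷ 84 g/mol = 492.9 mol → 492.9 eq of alkalinity.
(a) As CaCO₃: 492.9 eq × 50 g/eq = 24,640 g.
(a) Rise: 24,640 g / 386,000 L × 1000 = 63.84 mg/L.

(b) Alkalinity to neutralize: (148 − 87) = 61 mg/L as CaCO₃ × 192,000 L = 11,710 g as CaCO₃.
(b) Equivalents of H⁺ required: 11,710 ÷ 50 g/eq = 234.2 eq = 234.2 mol NaHSO₄.
(b) Mass of NaHSO₄: 234.2 × 120.1 = 28,130 g.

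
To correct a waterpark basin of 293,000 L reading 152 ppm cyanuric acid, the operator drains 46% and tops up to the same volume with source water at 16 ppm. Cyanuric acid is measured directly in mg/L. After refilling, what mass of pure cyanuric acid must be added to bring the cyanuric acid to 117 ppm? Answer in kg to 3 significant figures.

After draining 46% and refilling: 152 × 0.54 + 16 × 0.46 = 89.44 ppm.
Deficit to target: 117 − 89.44 = 27.56 mg/L.
Mass: 27.56 mg/L × 293,000 L = 8075 g cyanuric acid.

8.08 kg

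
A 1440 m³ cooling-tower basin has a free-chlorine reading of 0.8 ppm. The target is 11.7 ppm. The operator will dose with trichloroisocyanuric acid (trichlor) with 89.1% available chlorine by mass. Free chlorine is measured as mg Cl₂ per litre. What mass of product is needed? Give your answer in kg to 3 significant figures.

17.6 kg

Volume: 1440 m³ = 1,440,000 L.
Chlorine deficit: 11.7 − 0.8 = 10.9 ppm = 10.9 mg/L as Cl₂.
Cl₂ equivalent needed: 10.9 mg/L × 1,440,000 L = 15,700,000 mg = 15,700 g.
Product at 89.1% available chlorine: 15,700 / 0.891 = 17,620 g.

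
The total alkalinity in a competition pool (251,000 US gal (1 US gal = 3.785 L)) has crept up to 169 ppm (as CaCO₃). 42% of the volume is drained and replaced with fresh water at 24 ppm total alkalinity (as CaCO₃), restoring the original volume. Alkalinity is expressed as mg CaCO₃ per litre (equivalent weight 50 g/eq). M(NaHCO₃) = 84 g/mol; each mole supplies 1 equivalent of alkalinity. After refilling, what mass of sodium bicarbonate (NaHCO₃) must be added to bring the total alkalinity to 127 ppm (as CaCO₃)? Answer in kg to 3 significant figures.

Volume: 251,000 US gal × 3.785 L/gal = 950,035 L.
After draining 42% and refilling: 169 × 0.58 + 24 × 0.42 = 108.1 ppm.
Deficit to target: 127 − 108.1 = 18.9 mg/L.
As CaCO₃: 18.9 mg/L × 950,035 L = 17,960 g; ÷ 50 g/eq ÷ 1 = 359.1 mol NaHCO₃.
Mass: 359.1 × 84 = 30,170 g.

30.2 kg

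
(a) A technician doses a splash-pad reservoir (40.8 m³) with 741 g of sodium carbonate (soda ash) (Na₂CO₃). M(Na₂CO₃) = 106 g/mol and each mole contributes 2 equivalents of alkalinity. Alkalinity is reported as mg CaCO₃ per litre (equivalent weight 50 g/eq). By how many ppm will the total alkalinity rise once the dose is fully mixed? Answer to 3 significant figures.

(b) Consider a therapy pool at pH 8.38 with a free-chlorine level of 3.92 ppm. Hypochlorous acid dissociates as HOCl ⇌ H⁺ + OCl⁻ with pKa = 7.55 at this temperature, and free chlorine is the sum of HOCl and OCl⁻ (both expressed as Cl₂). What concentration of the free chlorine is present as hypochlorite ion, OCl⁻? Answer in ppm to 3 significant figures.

(a) 17.1 ppm; (b) 3.41 ppm

(a) Volume: 40.8 m³ = 40,800 L.
(a) Moles of Na₂CO₃: 741 g ÷ 106 g/mol = 6.991 mol → 13.98 eq of alkalinity.
(a) As CaCO₃: 13.98 eq × 50 g/eq = 699.1 g.
(a) Rise: 699.1 g / 40,800 L × 1000 = 17.13 mg/L.

(b) [OCl⁻]/[HOCl] = 10^(pH − pKa) = 10^(8.38 − 7.55) = 10^0.83 = 6.761.
(b) Fraction as HOCl = 1 / (1 + 6.761) = 0.1289.
(b) OCl⁻ = (1 − 0.1289) × 3.92 ppm = 3.415 ppm.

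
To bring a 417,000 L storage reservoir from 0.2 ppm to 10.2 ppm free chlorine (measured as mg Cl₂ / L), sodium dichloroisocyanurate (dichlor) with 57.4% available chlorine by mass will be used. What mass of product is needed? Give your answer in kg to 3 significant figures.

Chlorine deficit: 10.2 − 0.2 = 10 ppm = 10 mg/L as Cl₂.
Cl₂ equivalent needed: 10 mg/L × 417,000 L = 4,170,000 mg = 4170 g.
Product at 57.4% available chlorine: 4170 / 0.574 = 7265 g.

7.26 kg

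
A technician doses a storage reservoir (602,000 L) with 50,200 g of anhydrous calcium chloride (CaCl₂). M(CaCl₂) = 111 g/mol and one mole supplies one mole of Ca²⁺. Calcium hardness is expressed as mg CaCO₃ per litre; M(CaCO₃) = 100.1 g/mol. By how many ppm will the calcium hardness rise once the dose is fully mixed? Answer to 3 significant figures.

Moles of Ca²⁺: 50,200 g ÷ 111 g/mol = 452.3 mol.
As CaCO₃: 452.3 mol × 100.1 g/mol = 45,270 g.
Rise: 45,270 g / 602,000 L × 1000 = 75.2 mg/L.

75.2 ppm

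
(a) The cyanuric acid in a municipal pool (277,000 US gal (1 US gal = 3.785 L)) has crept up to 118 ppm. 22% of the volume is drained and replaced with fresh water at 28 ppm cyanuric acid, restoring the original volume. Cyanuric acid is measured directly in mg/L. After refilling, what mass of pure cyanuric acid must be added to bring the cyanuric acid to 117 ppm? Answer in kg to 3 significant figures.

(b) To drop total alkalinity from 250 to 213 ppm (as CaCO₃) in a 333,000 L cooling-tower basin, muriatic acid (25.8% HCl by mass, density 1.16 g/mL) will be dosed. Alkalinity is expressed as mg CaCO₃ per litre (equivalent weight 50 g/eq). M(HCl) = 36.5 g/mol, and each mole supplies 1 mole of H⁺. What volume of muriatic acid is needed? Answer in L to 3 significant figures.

(a) Volume: 277,000 US gal × 3.785 L/gal = 1,048,445 L.
(a) After draining 22% and refilling: 118 × 0.78 + 28 × 0.22 = 98.2 ppm.
(a) Deficit to target: 117 − 98.2 = 18.8 mg/L.
(a) Mass: 18.8 mg/L × 1,048,445 L = 19,710 g cyanuric acid.

(b) Alkalinity to neutralize: (250 − 213) = 37 mg/L as CaCO₃ × 333,000 L = 12,320 g as CaCO₃.
(b) Equivalents of H⁺ required: 12,320 ÷ 50 g/eq = 246.4 eq = 246.4 mol HCl.
(b) Mass of HCl: 246.4 × 36.5 = 8994 g.
(b) Mass of 25.8% solution: 8994 / 0.258 = 34,860 g.
(b) Volume: 34,860 g ÷ 1.16 g/mL = 30,050 mL.

(a) 19.7 kg; (b) 30.1 L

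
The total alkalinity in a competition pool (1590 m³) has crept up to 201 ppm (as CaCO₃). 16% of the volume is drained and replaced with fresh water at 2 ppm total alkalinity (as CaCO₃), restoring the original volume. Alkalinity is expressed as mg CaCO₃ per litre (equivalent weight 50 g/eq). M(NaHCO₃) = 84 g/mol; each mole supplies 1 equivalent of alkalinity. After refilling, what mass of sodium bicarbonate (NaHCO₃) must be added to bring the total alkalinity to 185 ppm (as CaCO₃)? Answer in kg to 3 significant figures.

Volume: 1590 m³ = 1,590,000 L.
After draining 16% and refilling: 201 × 0.84 + 2 × 0.16 = 169.16 ppm.
Deficit to target: 185 − 169.16 = 15.84 mg/L.
As CaCO₃: 15.84 mg/L × 1,590,000 L = 25,190 g; ÷ 50 g/eq ÷ 1 = 503.7 mol NaHCO₃.
Mass: 503.7 × 84 = 42,310 g.

42.3 kg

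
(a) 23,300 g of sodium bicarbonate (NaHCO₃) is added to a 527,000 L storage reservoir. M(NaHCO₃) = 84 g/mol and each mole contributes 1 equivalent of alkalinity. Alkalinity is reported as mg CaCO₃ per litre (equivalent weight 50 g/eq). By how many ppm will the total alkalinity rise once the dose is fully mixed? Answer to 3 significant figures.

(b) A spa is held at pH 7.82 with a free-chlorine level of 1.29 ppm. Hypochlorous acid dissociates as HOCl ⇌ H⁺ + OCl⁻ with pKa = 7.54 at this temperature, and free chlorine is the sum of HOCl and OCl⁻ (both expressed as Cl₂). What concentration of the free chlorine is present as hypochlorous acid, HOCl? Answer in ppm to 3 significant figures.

(a) 26.3 ppm; (b) 0.444 ppm

(a) Moles of NaHCO₃: 23,300 g ÷ 84 g/mol = 277.4 mol → 277.4 eq of alkalinity.
(a) As CaCO₃: 277.4 eq × 50 g/eq = 13,870 g.
(a) Rise: 13,870 g / 527,000 L × 1000 = 26.32 mg/L.

(b) [OCl⁻]/[HOCl] = 10^(pH − pKa) = 10^(7.82 − 7.54) = 10^0.28 = 1.905.
(b) Fraction as HOCl = 1 / (1 + 1.905) = 0.3442.
(b) HOCl = 0.3442 × 1.29 ppm = 0.444 ppm.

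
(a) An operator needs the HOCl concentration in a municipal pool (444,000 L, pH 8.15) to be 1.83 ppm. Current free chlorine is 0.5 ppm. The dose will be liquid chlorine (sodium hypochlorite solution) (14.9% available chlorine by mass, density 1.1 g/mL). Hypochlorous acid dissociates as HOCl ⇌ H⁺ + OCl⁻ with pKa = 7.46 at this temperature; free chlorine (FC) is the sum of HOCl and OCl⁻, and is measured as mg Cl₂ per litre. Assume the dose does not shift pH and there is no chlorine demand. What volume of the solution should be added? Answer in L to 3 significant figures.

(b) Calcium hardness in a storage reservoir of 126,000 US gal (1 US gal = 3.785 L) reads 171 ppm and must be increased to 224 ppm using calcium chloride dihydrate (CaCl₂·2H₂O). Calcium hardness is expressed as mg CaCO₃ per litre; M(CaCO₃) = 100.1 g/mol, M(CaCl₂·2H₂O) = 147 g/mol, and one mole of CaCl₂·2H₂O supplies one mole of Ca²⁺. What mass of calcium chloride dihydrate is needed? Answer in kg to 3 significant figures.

(a) 27.9 L; (b) 37.1 kg

(a) [OCl⁻]/[HOCl] = 10^(pH − pKa) = 10^(8.15 − 7.46) = 4.898; fraction as HOCl = 1/(1 + 4.898) = 0.1696.
(a) Free chlorine required for 1.83 ppm HOCl: 1.83 / 0.1696 = 10.79 ppm.
(a) FC to add: 10.79 − 0.5 = 10.29 mg/L as Cl₂.
(a) Cl₂ equivalent: 10.29 mg/L × 444,000 L = 4570 g.
(a) Product at 14.9% available Cl: 4570 / 0.149 = 30,670 g.
(a) Volume: 30,670 g ÷ 1.1 g/mL = 27,880 mL.

(b) Volume: 126,000 US gal × 3.785 L/gal = 476,910 L.
(b) Hardness to add: (224 − 171) = 53 mg/L as CaCO₃ × 476,910 L = 25,280 g as CaCO₃.
(b) Moles of Ca²⁺ (1 mol Ca²⁺ ≡ 1 mol CaCO₃): 25,280 / 100.1 g/mol = 252.5 mol.
(b) Mass of CaCl₂·2H₂O: 252.5 × 147 = 37,120 g.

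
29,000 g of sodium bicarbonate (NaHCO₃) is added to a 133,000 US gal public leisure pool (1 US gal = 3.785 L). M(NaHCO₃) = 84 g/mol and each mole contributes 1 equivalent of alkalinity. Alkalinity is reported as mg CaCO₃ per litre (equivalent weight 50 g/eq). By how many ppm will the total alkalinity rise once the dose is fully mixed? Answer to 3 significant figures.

34.3 ppm

Volume: 133,000 US gal × 3.785 L/gal = 503,405 L.
Moles of NaHCO₃: 29,000 g ÷ 84 g/mol = 345.2 mol → 345.2 eq of alkalinity.
As CaCO₃: 345.2 eq × 50 g/eq = 17,260 g.
Rise: 17,260 g / 503,405 L × 1000 = 34.29 mg/L.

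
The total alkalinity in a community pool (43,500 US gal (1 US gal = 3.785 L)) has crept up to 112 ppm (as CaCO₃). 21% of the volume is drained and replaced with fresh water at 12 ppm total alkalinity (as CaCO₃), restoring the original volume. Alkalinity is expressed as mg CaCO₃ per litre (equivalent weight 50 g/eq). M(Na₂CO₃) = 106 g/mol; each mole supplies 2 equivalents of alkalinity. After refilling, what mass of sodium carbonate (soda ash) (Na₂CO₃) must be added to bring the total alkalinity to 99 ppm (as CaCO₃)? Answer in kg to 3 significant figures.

1.40 kg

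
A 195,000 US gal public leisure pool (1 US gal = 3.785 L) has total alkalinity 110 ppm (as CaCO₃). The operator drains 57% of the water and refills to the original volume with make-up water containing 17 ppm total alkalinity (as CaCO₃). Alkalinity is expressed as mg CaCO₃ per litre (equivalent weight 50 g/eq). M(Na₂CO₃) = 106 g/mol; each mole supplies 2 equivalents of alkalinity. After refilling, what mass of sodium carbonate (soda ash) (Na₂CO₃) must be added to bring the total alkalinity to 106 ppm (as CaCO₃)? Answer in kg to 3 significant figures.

Volume: 195,000 US gal × 3.785 L/gal = 738,075 L.
After draining 57% and refilling: 110 × 0.43 + 17 × 0.57 = 56.99 ppm.
Deficit to target: 106 − 56.99 = 49.01 mg/L.
As CaCO₃: 49.01 mg/L × 738,075 L = 36,170 g; ÷ 50 g/eq ÷ 2 = 361.7 mol Na₂CO₃.
Mass: 361.7 × 106 = 38,340 g.

38.3 kg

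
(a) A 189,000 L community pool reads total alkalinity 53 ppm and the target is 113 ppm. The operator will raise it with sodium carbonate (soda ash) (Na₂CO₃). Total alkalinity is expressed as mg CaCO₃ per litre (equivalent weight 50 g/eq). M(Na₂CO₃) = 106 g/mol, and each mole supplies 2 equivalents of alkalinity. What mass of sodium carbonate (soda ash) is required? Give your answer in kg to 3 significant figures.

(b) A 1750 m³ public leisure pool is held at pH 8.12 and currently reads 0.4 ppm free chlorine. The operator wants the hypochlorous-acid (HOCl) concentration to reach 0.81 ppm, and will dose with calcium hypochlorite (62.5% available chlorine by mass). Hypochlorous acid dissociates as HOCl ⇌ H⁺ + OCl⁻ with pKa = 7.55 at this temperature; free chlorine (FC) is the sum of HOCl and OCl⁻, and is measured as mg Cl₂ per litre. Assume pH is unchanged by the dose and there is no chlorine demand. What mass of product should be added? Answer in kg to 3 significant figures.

(a) Alkalinity to add: (113 − 53) = 60 mg/L as CaCO₃ × 189,000 L = 11,340 g as CaCO₃.
(a) Equivalents: 11,340 g ÷ 50 g/eq = 226.8 eq.
(a) Each mole of Na₂CO₃ supplies 2 eq, so 226.8 / 2 = 113.4 mol.
(a) Mass: 113.4 mol × 106 g/mol = 12,020 g.

(b) Volume: 1750 m³ = 1,750,000 L.
(b) [OCl⁻]/[HOCl] = 10^(pH − pKa) = 10^(8.12 − 7.55) = 3.715; fraction as HOCl = 1/(1 + 3.715) = 0.2121.
(b) Free chlorine required for 0.81 ppm HOCl: 0.81 / 0.2121 = 3.819 ppm.
(b) FC to add: 3.819 − 0.4 = 3.419 mg/L as Cl₂.
(b) Cl₂ equivalent: 3.419 mg/L × 1,750,000 L = 5984 g.
(b) Product at 62.5% available Cl: 5984 / 0.625 = 9574 g.

(a) 12.0 kg; (b) 9.57 kg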